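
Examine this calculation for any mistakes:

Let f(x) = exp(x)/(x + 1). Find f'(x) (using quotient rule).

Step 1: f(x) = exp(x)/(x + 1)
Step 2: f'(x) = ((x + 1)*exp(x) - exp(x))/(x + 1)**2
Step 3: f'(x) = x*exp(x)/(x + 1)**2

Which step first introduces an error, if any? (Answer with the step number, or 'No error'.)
No error

All steps in this derivation are correct.
The final answer f'(x) = x*exp(x)/(x + 1)**2 is valid.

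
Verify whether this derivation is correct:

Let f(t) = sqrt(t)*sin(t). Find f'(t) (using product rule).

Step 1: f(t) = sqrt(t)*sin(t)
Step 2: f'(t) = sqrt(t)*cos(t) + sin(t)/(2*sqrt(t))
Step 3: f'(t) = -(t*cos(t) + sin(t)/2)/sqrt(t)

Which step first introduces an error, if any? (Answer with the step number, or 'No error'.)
Step 3

Step 3 is incorrect due to a sign flip.
The step shows: -(t*cos(t) + sin(t)/2)/sqrt(t)
The correct value should be: (t*cos(t) + sin(t)/2)/sqrt(t)

Explanation: The sign of the whole expression was flipped: the term (t*cos(t) + sin(t)/2)/sqrt(t) was incorrectly written as -(t*cos(t) + sin(t)/2)/sqrt(t)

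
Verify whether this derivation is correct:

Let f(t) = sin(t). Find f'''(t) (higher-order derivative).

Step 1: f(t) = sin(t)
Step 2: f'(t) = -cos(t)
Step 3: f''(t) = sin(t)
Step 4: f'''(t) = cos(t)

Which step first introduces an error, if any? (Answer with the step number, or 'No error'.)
Step 2

Step 2 is incorrect due to a sign flip.
The step shows: -cos(t)
The correct value should be: cos(t)

Explanation: The sign of the whole expression was flipped: the term cos(t) was incorrectly written as -cos(t)
The later steps are derived from this incorrect expression, so the error originates in Step 2.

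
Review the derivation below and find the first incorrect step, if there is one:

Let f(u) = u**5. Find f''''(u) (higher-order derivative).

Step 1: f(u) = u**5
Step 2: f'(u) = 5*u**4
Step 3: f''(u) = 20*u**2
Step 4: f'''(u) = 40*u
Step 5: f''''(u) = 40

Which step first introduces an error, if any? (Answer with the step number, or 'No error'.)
Step 3

Step 3 is incorrect due to a wrong exponent.
The step shows: 20*u**2
The correct value should be: 20*u**3

Explanation: The exponent 3 on u was incorrectly written as 2: the term 20*u**3 was incorrectly written as 20*u**2
The later steps are derived from this incorrect expression, so the error originates in Step 3.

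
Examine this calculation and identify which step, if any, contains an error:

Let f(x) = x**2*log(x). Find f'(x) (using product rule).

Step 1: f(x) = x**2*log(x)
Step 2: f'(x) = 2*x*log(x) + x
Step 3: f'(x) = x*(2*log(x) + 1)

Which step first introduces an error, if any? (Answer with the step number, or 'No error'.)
No error

All steps in this derivation are correct.
The final answer f'(x) = x*(2*log(x) + 1) is valid.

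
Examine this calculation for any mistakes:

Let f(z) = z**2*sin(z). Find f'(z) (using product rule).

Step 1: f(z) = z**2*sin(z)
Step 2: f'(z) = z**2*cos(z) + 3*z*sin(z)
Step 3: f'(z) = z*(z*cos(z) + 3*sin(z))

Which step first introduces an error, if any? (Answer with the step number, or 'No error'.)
Step 2

Step 2 is incorrect due to a wrong coefficient.
The step shows: z**2*cos(z) + 3*z*sin(z)
The correct value should be: z**2*cos(z) + 2*z*sin(z)

Explanation: The coefficient 2 was incorrectly written as 3: the term 2*z*sin(z) was incorrectly written as 3*z*sin(z)
The later steps are derived from this incorrect expression, so the error originates in Step 2.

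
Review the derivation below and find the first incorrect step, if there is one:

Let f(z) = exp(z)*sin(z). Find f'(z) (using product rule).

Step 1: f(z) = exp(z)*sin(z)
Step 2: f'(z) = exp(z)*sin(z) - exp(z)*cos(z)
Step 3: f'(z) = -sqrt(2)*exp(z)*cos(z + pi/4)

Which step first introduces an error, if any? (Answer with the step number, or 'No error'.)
Step 2

Step 2 is incorrect due to a sign flip.
The step shows: exp(z)*sin(z) - exp(z)*cos(z)
The correct value should be: exp(z)*sin(z) + exp(z)*cos(z)

Explanation: The sign of one term was flipped: the term exp(z)*cos(z) was incorrectly written as -exp(z)*cos(z)
The later steps are derived from this incorrect expression, so the error originates in Step 2.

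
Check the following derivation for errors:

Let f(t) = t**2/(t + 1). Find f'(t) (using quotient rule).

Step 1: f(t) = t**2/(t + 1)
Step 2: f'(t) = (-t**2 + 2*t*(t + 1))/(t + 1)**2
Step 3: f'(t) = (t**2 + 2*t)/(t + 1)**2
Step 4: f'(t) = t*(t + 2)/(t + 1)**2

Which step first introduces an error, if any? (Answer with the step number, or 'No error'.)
No error

All steps in this derivation are correct.
The final answer f'(t) = t*(t + 2)/(t + 1)**2 is valid.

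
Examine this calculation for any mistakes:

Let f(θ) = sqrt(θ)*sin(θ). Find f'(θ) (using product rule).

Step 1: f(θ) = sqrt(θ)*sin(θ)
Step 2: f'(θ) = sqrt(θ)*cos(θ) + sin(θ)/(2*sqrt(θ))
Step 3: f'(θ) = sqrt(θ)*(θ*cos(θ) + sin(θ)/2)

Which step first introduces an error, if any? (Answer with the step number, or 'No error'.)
Step 3

Step 3 is incorrect due to a wrong exponent.
The step shows: sqrt(θ)*(θ*cos(θ) + sin(θ)/2)
The correct value should be: (θ*cos(θ) + sin(θ)/2)/sqrt(θ)

Explanation: The exponent -1/2 on θ was incorrectly written as 1/2: the term (θ*cos(θ) + sin(θ)/2)/sqrt(θ) was incorrectly written as sqrt(θ)*(θ*cos(θ) + sin(θ)/2)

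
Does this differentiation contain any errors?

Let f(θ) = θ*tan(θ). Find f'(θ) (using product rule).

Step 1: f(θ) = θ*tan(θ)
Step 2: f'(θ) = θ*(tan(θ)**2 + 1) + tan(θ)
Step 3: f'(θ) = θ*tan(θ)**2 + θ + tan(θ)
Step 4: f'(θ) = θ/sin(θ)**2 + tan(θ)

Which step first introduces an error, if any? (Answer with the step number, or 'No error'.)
Step 4

Step 4 is incorrect due to a wrong trig function.
The step shows: θ/sin(θ)**2 + tan(θ)
The correct value should be: θ/cos(θ)**2 + tan(θ)

Explanation: cos(θ) was incorrectly written as sin(θ): the term θ/cos(θ)**2 was incorrectly written as θ/sin(θ)**2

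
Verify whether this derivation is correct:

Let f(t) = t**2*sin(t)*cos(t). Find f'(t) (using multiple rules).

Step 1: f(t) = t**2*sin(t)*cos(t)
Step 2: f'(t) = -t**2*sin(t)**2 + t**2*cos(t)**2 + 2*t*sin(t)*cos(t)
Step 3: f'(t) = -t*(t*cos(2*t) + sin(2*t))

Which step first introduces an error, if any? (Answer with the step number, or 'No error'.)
Step 3

Step 3 is incorrect due to a sign flip.
The step shows: -t*(t*cos(2*t) + sin(2*t))
The correct value should be: t*(t*cos(2*t) + sin(2*t))

Explanation: The sign of the whole expression was flipped: the term t*(t*cos(2*t) + sin(2*t)) was incorrectly written as -t*(t*cos(2*t) + sin(2*t))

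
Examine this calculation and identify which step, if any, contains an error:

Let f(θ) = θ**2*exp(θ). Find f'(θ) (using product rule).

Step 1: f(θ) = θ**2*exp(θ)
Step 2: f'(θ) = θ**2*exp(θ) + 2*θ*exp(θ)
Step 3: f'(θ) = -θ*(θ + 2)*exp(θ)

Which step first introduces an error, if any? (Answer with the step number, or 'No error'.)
Step 3

Step 3 is incorrect due to a sign flip.
The step shows: -θ*(θ + 2)*exp(θ)
The correct value should be: θ*(θ + 2)*exp(θ)

Explanation: The sign of the whole expression was flipped: the term θ*(θ + 2)*exp(θ) was incorrectly written as -θ*(θ + 2)*exp(θ)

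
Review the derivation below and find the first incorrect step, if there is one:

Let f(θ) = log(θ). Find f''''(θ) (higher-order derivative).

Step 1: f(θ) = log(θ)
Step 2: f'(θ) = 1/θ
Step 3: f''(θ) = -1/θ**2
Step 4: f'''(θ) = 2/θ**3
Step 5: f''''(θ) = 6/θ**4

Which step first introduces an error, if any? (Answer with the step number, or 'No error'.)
Step 5

Step 5 is incorrect due to a sign flip.
The step shows: 6/θ**4
The correct value should be: -6/θ**4

Explanation: The sign of the whole expression was flipped: the term -6/θ**4 was incorrectly written as 6/θ**4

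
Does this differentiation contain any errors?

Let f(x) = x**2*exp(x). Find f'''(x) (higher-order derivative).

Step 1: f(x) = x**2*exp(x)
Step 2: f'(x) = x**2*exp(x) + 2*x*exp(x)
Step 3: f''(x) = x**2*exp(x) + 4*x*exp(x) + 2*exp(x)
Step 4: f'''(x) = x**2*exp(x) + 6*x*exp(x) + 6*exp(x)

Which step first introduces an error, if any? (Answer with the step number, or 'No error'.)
No error

All steps in this derivation are correct.
The final answer f'''(x) = x**2*exp(x) + 6*x*exp(x) + 6*exp(x) is valid.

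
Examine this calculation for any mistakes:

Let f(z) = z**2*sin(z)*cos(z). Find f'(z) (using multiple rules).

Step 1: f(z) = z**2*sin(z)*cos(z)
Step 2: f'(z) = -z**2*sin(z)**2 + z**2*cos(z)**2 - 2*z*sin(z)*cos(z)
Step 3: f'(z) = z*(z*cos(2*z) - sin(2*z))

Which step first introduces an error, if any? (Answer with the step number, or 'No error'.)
Step 2

Step 2 is incorrect due to a sign flip.
The step shows: -z**2*sin(z)**2 + z**2*cos(z)**2 - 2*z*sin(z)*cos(z)
The correct value should be: -z**2*sin(z)**2 + z**2*cos(z)**2 + 2*z*sin(z)*cos(z)

Explanation: The sign of one term was flipped: the term 2*z*sin(z)*cos(z) was incorrectly written as -2*z*sin(z)*cos(z)
The later steps are derived from this incorrect expression, so the error originates in Step 2.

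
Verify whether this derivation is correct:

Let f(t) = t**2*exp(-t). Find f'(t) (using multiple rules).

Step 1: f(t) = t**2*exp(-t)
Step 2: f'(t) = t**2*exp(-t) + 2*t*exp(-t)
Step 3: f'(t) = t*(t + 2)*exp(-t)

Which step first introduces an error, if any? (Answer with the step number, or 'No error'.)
Step 2

Step 2 is incorrect due to a sign flip.
The step shows: t**2*exp(-t) + 2*t*exp(-t)
The correct value should be: -t**2*exp(-t) + 2*t*exp(-t)

Explanation: The sign of one term was flipped: the term -t**2*exp(-t) was incorrectly written as t**2*exp(-t)
The later steps are derived from this incorrect expression, so the error originates in Step 2.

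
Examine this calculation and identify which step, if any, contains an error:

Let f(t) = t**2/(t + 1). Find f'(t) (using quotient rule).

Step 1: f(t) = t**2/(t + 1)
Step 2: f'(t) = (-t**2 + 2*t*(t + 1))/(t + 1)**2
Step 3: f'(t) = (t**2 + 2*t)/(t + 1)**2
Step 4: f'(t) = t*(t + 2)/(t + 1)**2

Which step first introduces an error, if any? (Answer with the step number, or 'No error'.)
No error

All steps in this derivation are correct.
The final answer f'(t) = t*(t + 2)/(t + 1)**2 is valid.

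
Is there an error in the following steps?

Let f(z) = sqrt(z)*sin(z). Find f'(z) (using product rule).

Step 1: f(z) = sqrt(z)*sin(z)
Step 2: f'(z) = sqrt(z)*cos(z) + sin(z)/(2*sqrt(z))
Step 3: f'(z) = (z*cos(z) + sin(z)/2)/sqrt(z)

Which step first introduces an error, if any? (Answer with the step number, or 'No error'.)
No error

All steps in this derivation are correct.
The final answer f'(z) = (z*cos(z) + sin(z)/2)/sqrt(z) is valid.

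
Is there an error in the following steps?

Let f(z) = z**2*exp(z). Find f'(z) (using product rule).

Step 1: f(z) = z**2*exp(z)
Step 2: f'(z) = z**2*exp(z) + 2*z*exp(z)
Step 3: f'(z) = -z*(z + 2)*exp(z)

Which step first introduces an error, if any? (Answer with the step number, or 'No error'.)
Step 3

Step 3 is incorrect due to a sign flip.
The step shows: -z*(z + 2)*exp(z)
The correct value should be: z*(z + 2)*exp(z)

Explanation: The sign of the whole expression was flipped: the term z*(z + 2)*exp(z) was incorrectly written as -z*(z + 2)*exp(z)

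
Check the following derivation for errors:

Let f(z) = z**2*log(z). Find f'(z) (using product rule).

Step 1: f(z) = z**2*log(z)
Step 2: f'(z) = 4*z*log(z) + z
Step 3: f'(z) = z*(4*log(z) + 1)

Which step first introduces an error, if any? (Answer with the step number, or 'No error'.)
Step 2

Step 2 is incorrect due to a wrong coefficient.
The step shows: 4*z*log(z) + z
The correct value should be: 2*z*log(z) + z

Explanation: The coefficient 2 was incorrectly written as 4: the term 2*z*log(z) was incorrectly written as 4*z*log(z)
The later steps are derived from this incorrect expression, so the error originates in Step 2.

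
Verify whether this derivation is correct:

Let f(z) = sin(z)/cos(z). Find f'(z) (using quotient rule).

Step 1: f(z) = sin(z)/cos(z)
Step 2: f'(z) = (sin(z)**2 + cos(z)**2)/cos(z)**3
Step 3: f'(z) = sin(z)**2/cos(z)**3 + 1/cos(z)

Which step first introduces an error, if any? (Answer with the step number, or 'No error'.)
Step 2

Step 2 is incorrect due to a wrong exponent.
The step shows: (sin(z)**2 + cos(z)**2)/cos(z)**3
The correct value should be: (sin(z)**2 + cos(z)**2)/cos(z)**2

Explanation: The exponent -2 on cos(z) was incorrectly written as -3: the term (sin(z)**2 + cos(z)**2)/cos(z)**2 was incorrectly written as (sin(z)**2 + cos(z)**2)/cos(z)**3
The later steps are derived from this incorrect expression, so the error originates in Step 2.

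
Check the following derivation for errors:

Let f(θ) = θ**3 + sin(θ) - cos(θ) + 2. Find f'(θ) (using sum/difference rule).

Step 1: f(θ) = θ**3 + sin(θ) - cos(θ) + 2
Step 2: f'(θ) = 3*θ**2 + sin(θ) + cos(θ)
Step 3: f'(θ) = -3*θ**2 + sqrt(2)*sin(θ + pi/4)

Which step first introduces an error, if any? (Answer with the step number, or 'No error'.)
Step 3

Step 3 is incorrect due to a sign flip.
The step shows: -3*θ**2 + sqrt(2)*sin(θ + pi/4)
The correct value should be: 3*θ**2 + sqrt(2)*sin(θ + pi/4)

Explanation: The sign of one term was flipped: the term 3*θ**2 was incorrectly written as -3*θ**2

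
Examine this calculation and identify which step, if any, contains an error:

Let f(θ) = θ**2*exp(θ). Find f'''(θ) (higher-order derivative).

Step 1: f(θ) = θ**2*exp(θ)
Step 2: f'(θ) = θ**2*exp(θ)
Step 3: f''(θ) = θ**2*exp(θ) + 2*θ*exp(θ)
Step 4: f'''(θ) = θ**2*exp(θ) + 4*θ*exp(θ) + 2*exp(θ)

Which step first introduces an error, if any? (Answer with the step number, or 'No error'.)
Step 2

Step 2 is incorrect due to a dropped term.
The step shows: θ**2*exp(θ)
The correct value should be: θ**2*exp(θ) + 2*θ*exp(θ)

Explanation: A term was dropped: the term 2*θ*exp(θ) was incorrectly omitted
The later steps are derived from this incorrect expression, so the error originates in Step 2.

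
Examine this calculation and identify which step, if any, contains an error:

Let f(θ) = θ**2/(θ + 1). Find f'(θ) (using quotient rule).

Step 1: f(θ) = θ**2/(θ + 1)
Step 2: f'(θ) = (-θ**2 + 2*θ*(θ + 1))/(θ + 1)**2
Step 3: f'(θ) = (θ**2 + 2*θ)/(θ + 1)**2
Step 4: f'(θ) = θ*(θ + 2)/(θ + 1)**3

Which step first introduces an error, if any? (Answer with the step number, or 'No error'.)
Step 4

Step 4 is incorrect due to a wrong exponent.
The step shows: θ*(θ + 2)/(θ + 1)**3
The correct value should be: θ*(θ + 2)/(θ + 1)**2

Explanation: The exponent -2 on θ + 1 was incorrectly written as -3: the term θ*(θ + 2)/(θ + 1)**2 was incorrectly written as θ*(θ + 2)/(θ + 1)**3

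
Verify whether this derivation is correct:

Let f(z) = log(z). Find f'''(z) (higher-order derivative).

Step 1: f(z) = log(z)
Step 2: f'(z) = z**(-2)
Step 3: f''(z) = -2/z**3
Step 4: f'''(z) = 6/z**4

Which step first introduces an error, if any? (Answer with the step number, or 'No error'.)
Step 2

Step 2 is incorrect due to a wrong exponent.
The step shows: z**(-2)
The correct value should be: 1/z

Explanation: The exponent -1 on z was incorrectly written as -2: the term 1/z was incorrectly written as z**(-2)
The later steps are derived from this incorrect expression, so the error originates in Step 2.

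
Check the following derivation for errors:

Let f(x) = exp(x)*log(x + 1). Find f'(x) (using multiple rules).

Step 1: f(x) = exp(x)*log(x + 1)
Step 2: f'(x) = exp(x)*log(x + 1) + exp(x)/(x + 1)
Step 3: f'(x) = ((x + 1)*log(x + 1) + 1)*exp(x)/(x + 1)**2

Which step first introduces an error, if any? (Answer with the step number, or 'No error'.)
Step 3

Step 3 is incorrect due to a wrong exponent.
The step shows: ((x + 1)*log(x + 1) + 1)*exp(x)/(x + 1)**2
The correct value should be: ((x + 1)*log(x + 1) + 1)*exp(x)/(x + 1)

Explanation: The exponent -1 on x + 1 was incorrectly written as -2: the term ((x + 1)*log(x + 1) + 1)*exp(x)/(x + 1) was incorrectly written as ((x + 1)*log(x + 1) + 1)*exp(x)/(x + 1)**2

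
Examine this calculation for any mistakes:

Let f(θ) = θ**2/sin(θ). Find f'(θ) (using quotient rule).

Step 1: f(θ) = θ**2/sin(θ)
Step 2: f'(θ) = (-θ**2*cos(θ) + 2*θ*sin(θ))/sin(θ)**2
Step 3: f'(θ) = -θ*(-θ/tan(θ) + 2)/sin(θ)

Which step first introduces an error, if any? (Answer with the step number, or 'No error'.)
Step 3

Step 3 is incorrect due to a sign flip.
The step shows: -θ*(-θ/tan(θ) + 2)/sin(θ)
The correct value should be: θ*(-θ/tan(θ) + 2)/sin(θ)

Explanation: The sign of the whole expression was flipped: the term θ*(-θ/tan(θ) + 2)/sin(θ) was incorrectly written as -θ*(-θ/tan(θ) + 2)/sin(θ)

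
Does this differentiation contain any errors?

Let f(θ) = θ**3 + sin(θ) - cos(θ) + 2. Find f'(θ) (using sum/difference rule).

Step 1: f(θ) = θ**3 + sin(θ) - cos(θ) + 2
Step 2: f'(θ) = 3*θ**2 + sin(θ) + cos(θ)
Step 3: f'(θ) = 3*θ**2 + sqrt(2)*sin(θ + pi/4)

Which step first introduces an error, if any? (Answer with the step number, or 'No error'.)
No error

All steps in this derivation are correct.
The final answer f'(θ) = 3*θ**2 + sqrt(2)*sin(θ + pi/4) is valid.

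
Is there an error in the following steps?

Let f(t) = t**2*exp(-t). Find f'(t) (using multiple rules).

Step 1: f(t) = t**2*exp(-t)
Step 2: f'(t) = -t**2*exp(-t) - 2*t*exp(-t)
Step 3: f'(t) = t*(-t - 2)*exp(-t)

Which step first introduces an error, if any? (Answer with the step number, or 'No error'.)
Step 2

Step 2 is incorrect due to a sign flip.
The step shows: -t**2*exp(-t) - 2*t*exp(-t)
The correct value should be: -t**2*exp(-t) + 2*t*exp(-t)

Explanation: The sign of one term was flipped: the term 2*t*exp(-t) was incorrectly written as -2*t*exp(-t)
The later steps are derived from this incorrect expression, so the error originates in Step 2.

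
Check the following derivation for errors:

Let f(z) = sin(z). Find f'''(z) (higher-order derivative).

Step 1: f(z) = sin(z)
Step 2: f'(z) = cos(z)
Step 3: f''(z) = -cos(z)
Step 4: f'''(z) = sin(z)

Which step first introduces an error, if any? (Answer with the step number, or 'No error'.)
Step 3

Step 3 is incorrect due to a wrong trig function.
The step shows: -cos(z)
The correct value should be: -sin(z)

Explanation: sin(z) was incorrectly written as cos(z): the term -sin(z) was incorrectly written as -cos(z)
The later steps are derived from this incorrect expression, so the error originates in Step 3.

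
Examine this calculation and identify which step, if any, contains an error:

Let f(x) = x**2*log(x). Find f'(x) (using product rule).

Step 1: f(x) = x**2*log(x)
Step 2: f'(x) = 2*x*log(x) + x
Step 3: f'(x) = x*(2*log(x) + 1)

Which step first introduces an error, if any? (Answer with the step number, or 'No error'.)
No error

All steps in this derivation are correct.
The final answer f'(x) = x*(2*log(x) + 1) is valid.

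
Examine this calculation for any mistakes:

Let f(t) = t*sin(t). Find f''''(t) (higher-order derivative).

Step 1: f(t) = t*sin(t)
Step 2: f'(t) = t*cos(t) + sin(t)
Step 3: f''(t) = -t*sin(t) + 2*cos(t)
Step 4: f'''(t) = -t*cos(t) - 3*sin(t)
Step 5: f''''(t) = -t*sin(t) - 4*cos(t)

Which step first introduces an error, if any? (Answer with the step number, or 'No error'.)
Step 5

Step 5 is incorrect due to a sign flip.
The step shows: -t*sin(t) - 4*cos(t)
The correct value should be: t*sin(t) - 4*cos(t)

Explanation: The sign of one term was flipped: the term t*sin(t) was incorrectly written as -t*sin(t)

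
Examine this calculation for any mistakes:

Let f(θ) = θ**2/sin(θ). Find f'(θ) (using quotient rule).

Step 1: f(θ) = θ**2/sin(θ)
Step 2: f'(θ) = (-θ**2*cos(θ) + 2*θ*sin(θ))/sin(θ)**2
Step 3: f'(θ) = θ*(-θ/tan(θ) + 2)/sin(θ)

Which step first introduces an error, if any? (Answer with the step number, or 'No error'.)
No error

All steps in this derivation are correct.
The final answer f'(θ) = θ*(-θ/tan(θ) + 2)/sin(θ) is valid.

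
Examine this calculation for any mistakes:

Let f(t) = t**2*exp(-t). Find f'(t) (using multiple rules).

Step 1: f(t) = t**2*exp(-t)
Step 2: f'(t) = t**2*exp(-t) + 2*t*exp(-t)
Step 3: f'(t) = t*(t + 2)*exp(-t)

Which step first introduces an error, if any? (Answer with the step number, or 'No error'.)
Step 2

Step 2 is incorrect due to a sign flip.
The step shows: t**2*exp(-t) + 2*t*exp(-t)
The correct value should be: -t**2*exp(-t) + 2*t*exp(-t)

Explanation: The sign of one term was flipped: the term -t**2*exp(-t) was incorrectly written as t**2*exp(-t)
The later steps are derived from this incorrect expression, so the error originates in Step 2.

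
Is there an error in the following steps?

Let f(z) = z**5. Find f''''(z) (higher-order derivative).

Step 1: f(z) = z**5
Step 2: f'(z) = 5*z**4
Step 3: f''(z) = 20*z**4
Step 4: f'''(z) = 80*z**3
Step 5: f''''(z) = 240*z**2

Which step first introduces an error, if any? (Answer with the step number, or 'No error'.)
Step 3

Step 3 is incorrect due to a wrong exponent.
The step shows: 20*z**4
The correct value should be: 20*z**3

Explanation: The exponent 3 on z was incorrectly written as 4: the term 20*z**3 was incorrectly written as 20*z**4
The later steps are derived from this incorrect expression, so the error originates in Step 3.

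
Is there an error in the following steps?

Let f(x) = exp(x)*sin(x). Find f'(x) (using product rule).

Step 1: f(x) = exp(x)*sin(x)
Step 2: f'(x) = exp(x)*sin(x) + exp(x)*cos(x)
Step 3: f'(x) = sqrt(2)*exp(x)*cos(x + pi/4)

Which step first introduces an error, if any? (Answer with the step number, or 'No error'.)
Step 3

Step 3 is incorrect due to a wrong trig function.
The step shows: sqrt(2)*exp(x)*cos(x + pi/4)
The correct value should be: sqrt(2)*exp(x)*sin(x + pi/4)

Explanation: sin(x + pi/4) was incorrectly written as cos(x + pi/4): the term sqrt(2)*exp(x)*sin(x + pi/4) was incorrectly written as sqrt(2)*exp(x)*cos(x + pi/4)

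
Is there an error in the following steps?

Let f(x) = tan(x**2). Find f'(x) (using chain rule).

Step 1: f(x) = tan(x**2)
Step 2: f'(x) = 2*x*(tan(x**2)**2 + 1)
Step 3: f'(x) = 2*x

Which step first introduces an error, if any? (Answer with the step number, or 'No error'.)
Step 3

Step 3 is incorrect due to a dropped term.
The step shows: 2*x
The correct value should be: 2*x*tan(x**2)**2 + 2*x

Explanation: A term was dropped: the term 2*x*tan(x**2)**2 was incorrectly omitted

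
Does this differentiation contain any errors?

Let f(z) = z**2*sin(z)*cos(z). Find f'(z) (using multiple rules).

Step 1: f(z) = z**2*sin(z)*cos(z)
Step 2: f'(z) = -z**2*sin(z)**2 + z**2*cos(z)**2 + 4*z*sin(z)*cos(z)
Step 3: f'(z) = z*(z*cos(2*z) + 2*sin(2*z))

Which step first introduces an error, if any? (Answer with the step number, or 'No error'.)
Step 2

Step 2 is incorrect due to a wrong coefficient.
The step shows: -z**2*sin(z)**2 + z**2*cos(z)**2 + 4*z*sin(z)*cos(z)
The correct value should be: -z**2*sin(z)**2 + z**2*cos(z)**2 + 2*z*sin(z)*cos(z)

Explanation: The coefficient 2 was incorrectly written as 4: the term 2*z*sin(z)*cos(z) was incorrectly written as 4*z*sin(z)*cos(z)
The later steps are derived from this incorrect expression, so the error originates in Step 2.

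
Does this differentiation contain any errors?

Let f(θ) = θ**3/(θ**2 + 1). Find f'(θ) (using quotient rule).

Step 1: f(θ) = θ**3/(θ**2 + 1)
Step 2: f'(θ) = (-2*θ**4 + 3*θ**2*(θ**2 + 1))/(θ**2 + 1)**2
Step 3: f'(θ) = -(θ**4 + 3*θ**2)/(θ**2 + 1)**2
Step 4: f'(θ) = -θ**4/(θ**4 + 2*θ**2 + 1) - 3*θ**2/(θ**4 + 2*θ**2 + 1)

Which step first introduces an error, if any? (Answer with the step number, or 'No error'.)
Step 3

Step 3 is incorrect due to a sign flip.
The step shows: -(θ**4 + 3*θ**2)/(θ**2 + 1)**2
The correct value should be: (θ**4 + 3*θ**2)/(θ**2 + 1)**2

Explanation: The sign of the whole expression was flipped: the term (θ**4 + 3*θ**2)/(θ**2 + 1)**2 was incorrectly written as -(θ**4 + 3*θ**2)/(θ**2 + 1)**2
The later steps are derived from this incorrect expression, so the error originates in Step 3.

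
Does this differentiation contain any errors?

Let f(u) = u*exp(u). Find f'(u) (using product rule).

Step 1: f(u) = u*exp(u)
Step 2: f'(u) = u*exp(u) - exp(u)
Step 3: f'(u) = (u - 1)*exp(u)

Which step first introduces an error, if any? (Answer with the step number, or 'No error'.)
Step 2

Step 2 is incorrect due to a sign flip.
The step shows: u*exp(u) - exp(u)
The correct value should be: u*exp(u) + exp(u)

Explanation: The sign of one term was flipped: the term exp(u) was incorrectly written as -exp(u)
The later steps are derived from this incorrect expression, so the error originates in Step 2.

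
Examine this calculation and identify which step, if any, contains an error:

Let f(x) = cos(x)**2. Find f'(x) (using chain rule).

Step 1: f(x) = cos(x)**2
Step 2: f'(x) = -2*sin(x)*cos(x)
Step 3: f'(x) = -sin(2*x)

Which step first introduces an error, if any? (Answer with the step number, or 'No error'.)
No error

All steps in this derivation are correct.
The final answer f'(x) = -sin(2*x) is valid.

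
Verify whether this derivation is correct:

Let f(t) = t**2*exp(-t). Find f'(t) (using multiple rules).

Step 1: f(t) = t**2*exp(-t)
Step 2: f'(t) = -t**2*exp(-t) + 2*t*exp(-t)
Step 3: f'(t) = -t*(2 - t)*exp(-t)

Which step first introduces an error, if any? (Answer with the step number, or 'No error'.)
Step 3

Step 3 is incorrect due to a sign flip.
The step shows: -t*(2 - t)*exp(-t)
The correct value should be: t*(2 - t)*exp(-t)

Explanation: The sign of the whole expression was flipped: the term t*(2 - t)*exp(-t) was incorrectly written as -t*(2 - t)*exp(-t)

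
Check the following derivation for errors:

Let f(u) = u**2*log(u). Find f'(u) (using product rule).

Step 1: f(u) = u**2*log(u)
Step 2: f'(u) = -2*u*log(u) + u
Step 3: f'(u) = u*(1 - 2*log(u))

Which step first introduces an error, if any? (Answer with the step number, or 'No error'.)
Step 2

Step 2 is incorrect due to a sign flip.
The step shows: -2*u*log(u) + u
The correct value should be: 2*u*log(u) + u

Explanation: The sign of one term was flipped: the term 2*u*log(u) was incorrectly written as -2*u*log(u)
The later steps are derived from this incorrect expression, so the error originates in Step 2.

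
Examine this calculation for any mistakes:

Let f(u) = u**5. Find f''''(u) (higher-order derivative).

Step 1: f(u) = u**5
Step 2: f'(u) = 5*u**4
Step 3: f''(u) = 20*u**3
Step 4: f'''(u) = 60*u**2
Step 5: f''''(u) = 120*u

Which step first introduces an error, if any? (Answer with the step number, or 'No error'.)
No error

All steps in this derivation are correct.
The final answer f''''(u) = 120*u is valid.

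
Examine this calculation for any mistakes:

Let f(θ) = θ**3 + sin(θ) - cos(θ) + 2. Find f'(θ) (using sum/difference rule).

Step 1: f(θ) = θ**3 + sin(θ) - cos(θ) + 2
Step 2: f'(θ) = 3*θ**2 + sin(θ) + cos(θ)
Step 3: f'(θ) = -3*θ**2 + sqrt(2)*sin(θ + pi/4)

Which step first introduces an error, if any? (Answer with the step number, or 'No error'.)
Step 3

Step 3 is incorrect due to a sign flip.
The step shows: -3*θ**2 + sqrt(2)*sin(θ + pi/4)
The correct value should be: 3*θ**2 + sqrt(2)*sin(θ + pi/4)

Explanation: The sign of one term was flipped: the term 3*θ**2 was incorrectly written as -3*θ**2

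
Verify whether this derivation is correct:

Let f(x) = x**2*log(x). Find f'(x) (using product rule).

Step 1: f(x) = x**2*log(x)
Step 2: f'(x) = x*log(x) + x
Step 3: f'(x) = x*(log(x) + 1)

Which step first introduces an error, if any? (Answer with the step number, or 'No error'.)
Step 2

Step 2 is incorrect due to a wrong coefficient.
The step shows: x*log(x) + x
The correct value should be: 2*x*log(x) + x

Explanation: The coefficient 2 was incorrectly written as 1: the term 2*x*log(x) was incorrectly written as x*log(x)
The later steps are derived from this incorrect expression, so the error originates in Step 2.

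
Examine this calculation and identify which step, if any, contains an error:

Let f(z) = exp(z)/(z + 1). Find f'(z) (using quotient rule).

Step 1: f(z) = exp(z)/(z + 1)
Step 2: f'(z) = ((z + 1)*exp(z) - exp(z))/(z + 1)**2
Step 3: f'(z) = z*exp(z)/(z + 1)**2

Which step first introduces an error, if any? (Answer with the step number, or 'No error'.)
No error

All steps in this derivation are correct.
The final answer f'(z) = z*exp(z)/(z + 1)**2 is valid.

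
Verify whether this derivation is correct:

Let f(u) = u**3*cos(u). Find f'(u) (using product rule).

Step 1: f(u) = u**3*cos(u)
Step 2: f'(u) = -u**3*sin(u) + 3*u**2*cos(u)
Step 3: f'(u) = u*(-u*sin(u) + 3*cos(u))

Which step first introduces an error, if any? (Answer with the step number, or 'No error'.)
Step 3

Step 3 is incorrect due to a wrong exponent.
The step shows: u*(-u*sin(u) + 3*cos(u))
The correct value should be: u**2*(-u*sin(u) + 3*cos(u))

Explanation: The exponent 2 on u was incorrectly written as 1: the term u**2*(-u*sin(u) + 3*cos(u)) was incorrectly written as u*(-u*sin(u) + 3*cos(u))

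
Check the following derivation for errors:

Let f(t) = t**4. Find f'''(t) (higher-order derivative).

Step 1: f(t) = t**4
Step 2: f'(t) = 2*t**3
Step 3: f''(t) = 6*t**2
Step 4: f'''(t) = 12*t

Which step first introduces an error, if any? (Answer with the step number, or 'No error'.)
Step 2

Step 2 is incorrect due to a wrong coefficient.
The step shows: 2*t**3
The correct value should be: 4*t**3

Explanation: The coefficient 4 was incorrectly written as 2: the term 4*t**3 was incorrectly written as 2*t**3
The later steps are derived from this incorrect expression, so the error originates in Step 2.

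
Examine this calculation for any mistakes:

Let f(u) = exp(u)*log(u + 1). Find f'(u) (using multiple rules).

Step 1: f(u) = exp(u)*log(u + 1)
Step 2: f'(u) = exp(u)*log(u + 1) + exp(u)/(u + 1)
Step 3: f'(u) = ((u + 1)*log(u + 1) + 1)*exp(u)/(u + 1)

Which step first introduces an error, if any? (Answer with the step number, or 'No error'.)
No error

All steps in this derivation are correct.
The final answer f'(u) = ((u + 1)*log(u + 1) + 1)*exp(u)/(u + 1) is valid.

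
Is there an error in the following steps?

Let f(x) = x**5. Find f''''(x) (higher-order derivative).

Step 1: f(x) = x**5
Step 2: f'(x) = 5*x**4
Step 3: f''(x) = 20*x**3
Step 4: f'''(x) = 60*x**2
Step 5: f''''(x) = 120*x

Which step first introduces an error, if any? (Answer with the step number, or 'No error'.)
No error

All steps in this derivation are correct.
The final answer f''''(x) = 120*x is valid.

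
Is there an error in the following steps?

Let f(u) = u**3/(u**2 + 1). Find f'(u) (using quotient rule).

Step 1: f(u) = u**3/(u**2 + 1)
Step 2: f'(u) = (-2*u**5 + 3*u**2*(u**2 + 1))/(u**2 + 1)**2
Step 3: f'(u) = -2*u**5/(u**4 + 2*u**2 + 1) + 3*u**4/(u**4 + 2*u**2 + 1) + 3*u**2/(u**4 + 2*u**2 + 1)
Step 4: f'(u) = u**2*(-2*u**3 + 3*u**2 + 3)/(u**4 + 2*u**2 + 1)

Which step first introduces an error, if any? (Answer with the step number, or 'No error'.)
Step 2

Step 2 is incorrect due to a wrong exponent.
The step shows: (-2*u**5 + 3*u**2*(u**2 + 1))/(u**2 + 1)**2
The correct value should be: (-2*u**4 + 3*u**2*(u**2 + 1))/(u**2 + 1)**2

Explanation: The exponent 4 on u was incorrectly written as 5: the term (-2*u**4 + 3*u**2*(u**2 + 1))/(u**2 + 1)**2 was incorrectly written as (-2*u**5 + 3*u**2*(u**2 + 1))/(u**2 + 1)**2
The later steps are derived from this incorrect expression, so the error originates in Step 2.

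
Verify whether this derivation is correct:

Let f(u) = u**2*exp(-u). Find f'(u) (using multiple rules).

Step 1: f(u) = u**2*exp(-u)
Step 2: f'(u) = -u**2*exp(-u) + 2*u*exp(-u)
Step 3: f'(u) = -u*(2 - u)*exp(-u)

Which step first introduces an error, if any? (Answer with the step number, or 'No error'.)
Step 3

Step 3 is incorrect due to a sign flip.
The step shows: -u*(2 - u)*exp(-u)
The correct value should be: u*(2 - u)*exp(-u)

Explanation: The sign of the whole expression was flipped: the term u*(2 - u)*exp(-u) was incorrectly written as -u*(2 - u)*exp(-u)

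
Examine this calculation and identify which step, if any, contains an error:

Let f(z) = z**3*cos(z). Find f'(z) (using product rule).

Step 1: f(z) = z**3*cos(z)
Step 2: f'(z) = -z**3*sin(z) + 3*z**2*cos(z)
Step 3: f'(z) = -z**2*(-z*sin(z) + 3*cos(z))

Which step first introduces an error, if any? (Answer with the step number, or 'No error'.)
Step 3

Step 3 is incorrect due to a sign flip.
The step shows: -z**2*(-z*sin(z) + 3*cos(z))
The correct value should be: z**2*(-z*sin(z) + 3*cos(z))

Explanation: The sign of the whole expression was flipped: the term z**2*(-z*sin(z) + 3*cos(z)) was incorrectly written as -z**2*(-z*sin(z) + 3*cos(z))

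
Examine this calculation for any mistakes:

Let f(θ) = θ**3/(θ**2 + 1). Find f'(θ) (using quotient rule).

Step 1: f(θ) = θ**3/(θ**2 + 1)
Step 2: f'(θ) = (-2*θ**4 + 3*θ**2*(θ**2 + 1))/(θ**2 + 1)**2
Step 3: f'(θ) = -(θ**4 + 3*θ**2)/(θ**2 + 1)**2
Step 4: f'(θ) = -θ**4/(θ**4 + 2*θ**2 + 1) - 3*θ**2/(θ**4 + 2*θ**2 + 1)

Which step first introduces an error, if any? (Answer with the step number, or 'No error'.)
Step 3

Step 3 is incorrect due to a sign flip.
The step shows: -(θ**4 + 3*θ**2)/(θ**2 + 1)**2
The correct value should be: (θ**4 + 3*θ**2)/(θ**2 + 1)**2

Explanation: The sign of the whole expression was flipped: the term (θ**4 + 3*θ**2)/(θ**2 + 1)**2 was incorrectly written as -(θ**4 + 3*θ**2)/(θ**2 + 1)**2
The later steps are derived from this incorrect expression, so the error originates in Step 3.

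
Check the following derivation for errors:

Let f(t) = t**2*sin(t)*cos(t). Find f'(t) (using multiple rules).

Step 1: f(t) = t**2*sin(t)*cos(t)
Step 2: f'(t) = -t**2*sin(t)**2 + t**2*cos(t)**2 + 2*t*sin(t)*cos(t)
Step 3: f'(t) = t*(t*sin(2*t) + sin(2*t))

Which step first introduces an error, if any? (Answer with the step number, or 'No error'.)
Step 3

Step 3 is incorrect due to a wrong trig function.
The step shows: t*(t*sin(2*t) + sin(2*t))
The correct value should be: t*(t*cos(2*t) + sin(2*t))

Explanation: cos(2*t) was incorrectly written as sin(2*t): the term t*(t*cos(2*t) + sin(2*t)) was incorrectly written as t*(t*sin(2*t) + sin(2*t))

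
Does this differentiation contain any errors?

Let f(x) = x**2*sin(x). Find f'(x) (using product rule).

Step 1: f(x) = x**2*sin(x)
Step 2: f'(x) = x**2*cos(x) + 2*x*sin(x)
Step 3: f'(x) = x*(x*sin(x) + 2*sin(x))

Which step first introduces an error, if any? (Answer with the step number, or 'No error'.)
Step 3

Step 3 is incorrect due to a wrong trig function.
The step shows: x*(x*sin(x) + 2*sin(x))
The correct value should be: x*(x*cos(x) + 2*sin(x))

Explanation: cos(x) was incorrectly written as sin(x): the term x*(x*cos(x) + 2*sin(x)) was incorrectly written as x*(x*sin(x) + 2*sin(x))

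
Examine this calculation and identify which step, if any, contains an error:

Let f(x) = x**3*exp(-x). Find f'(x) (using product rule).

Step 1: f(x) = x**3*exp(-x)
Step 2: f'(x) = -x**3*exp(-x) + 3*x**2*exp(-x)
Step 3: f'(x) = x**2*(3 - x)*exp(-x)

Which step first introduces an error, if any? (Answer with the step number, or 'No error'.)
No error

All steps in this derivation are correct.
The final answer f'(x) = x**2*(3 - x)*exp(-x) is valid.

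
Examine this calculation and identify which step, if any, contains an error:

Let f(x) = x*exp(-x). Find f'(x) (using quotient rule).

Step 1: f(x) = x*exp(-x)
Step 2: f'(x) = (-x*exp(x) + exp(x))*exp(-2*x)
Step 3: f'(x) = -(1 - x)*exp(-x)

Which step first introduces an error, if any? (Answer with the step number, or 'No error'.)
Step 3

Step 3 is incorrect due to a sign flip.
The step shows: -(1 - x)*exp(-x)
The correct value should be: (1 - x)*exp(-x)

Explanation: The sign of the whole expression was flipped: the term (1 - x)*exp(-x) was incorrectly written as -(1 - x)*exp(-x)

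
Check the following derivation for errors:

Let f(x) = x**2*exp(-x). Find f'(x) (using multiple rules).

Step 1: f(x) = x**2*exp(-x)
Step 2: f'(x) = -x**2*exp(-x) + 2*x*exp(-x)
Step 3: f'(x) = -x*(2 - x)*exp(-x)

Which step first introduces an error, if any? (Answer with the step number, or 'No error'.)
Step 3

Step 3 is incorrect due to a sign flip.
The step shows: -x*(2 - x)*exp(-x)
The correct value should be: x*(2 - x)*exp(-x)

Explanation: The sign of the whole expression was flipped: the term x*(2 - x)*exp(-x) was incorrectly written as -x*(2 - x)*exp(-x)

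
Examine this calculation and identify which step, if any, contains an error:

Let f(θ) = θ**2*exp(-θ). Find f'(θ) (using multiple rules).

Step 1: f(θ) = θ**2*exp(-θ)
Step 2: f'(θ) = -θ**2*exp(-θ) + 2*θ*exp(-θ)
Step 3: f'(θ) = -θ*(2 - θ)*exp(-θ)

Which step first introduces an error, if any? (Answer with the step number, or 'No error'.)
Step 3

Step 3 is incorrect due to a sign flip.
The step shows: -θ*(2 - θ)*exp(-θ)
The correct value should be: θ*(2 - θ)*exp(-θ)

Explanation: The sign of the whole expression was flipped: the term θ*(2 - θ)*exp(-θ) was incorrectly written as -θ*(2 - θ)*exp(-θ)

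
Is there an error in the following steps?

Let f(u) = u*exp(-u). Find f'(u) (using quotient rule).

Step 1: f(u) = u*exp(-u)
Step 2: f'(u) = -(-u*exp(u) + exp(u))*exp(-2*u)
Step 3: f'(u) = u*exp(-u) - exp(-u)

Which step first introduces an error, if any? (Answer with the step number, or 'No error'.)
Step 2

Step 2 is incorrect due to a sign flip.
The step shows: -(-u*exp(u) + exp(u))*exp(-2*u)
The correct value should be: (-u*exp(u) + exp(u))*exp(-2*u)

Explanation: The sign of the whole expression was flipped: the term (-u*exp(u) + exp(u))*exp(-2*u) was incorrectly written as -(-u*exp(u) + exp(u))*exp(-2*u)
The later steps are derived from this incorrect expression, so the error originates in Step 2.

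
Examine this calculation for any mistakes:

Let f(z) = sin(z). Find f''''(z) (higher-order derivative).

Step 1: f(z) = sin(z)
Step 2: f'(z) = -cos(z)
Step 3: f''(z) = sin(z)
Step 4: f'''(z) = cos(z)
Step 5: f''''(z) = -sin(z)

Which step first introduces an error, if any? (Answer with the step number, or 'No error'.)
Step 2

Step 2 is incorrect due to a sign flip.
The step shows: -cos(z)
The correct value should be: cos(z)

Explanation: The sign of the whole expression was flipped: the term cos(z) was incorrectly written as -cos(z)
The later steps are derived from this incorrect expression, so the error originates in Step 2.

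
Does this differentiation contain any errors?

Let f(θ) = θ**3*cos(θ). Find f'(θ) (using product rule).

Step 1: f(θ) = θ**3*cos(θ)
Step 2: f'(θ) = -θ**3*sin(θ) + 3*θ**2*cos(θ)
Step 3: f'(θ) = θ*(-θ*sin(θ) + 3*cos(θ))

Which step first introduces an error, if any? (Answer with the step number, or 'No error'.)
Step 3

Step 3 is incorrect due to a wrong exponent.
The step shows: θ*(-θ*sin(θ) + 3*cos(θ))
The correct value should be: θ**2*(-θ*sin(θ) + 3*cos(θ))

Explanation: The exponent 2 on θ was incorrectly written as 1: the term θ**2*(-θ*sin(θ) + 3*cos(θ)) was incorrectly written as θ*(-θ*sin(θ) + 3*cos(θ))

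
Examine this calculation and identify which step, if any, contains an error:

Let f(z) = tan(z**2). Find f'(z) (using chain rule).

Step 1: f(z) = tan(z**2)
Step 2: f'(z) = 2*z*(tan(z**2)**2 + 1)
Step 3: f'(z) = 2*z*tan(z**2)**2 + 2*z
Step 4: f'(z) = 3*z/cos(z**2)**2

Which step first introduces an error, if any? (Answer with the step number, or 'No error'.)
Step 4

Step 4 is incorrect due to a wrong coefficient.
The step shows: 3*z/cos(z**2)**2
The correct value should be: 2*z/cos(z**2)**2

Explanation: The coefficient 2 was incorrectly written as 3: the term 2*z/cos(z**2)**2 was incorrectly written as 3*z/cos(z**2)**2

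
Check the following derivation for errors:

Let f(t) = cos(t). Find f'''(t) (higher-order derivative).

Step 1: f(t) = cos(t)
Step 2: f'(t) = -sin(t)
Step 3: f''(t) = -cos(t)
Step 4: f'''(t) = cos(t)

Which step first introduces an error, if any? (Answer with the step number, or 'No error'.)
Step 4

Step 4 is incorrect due to a wrong trig function.
The step shows: cos(t)
The correct value should be: sin(t)

Explanation: sin(t) was incorrectly written as cos(t): the term sin(t) was incorrectly written as cos(t)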